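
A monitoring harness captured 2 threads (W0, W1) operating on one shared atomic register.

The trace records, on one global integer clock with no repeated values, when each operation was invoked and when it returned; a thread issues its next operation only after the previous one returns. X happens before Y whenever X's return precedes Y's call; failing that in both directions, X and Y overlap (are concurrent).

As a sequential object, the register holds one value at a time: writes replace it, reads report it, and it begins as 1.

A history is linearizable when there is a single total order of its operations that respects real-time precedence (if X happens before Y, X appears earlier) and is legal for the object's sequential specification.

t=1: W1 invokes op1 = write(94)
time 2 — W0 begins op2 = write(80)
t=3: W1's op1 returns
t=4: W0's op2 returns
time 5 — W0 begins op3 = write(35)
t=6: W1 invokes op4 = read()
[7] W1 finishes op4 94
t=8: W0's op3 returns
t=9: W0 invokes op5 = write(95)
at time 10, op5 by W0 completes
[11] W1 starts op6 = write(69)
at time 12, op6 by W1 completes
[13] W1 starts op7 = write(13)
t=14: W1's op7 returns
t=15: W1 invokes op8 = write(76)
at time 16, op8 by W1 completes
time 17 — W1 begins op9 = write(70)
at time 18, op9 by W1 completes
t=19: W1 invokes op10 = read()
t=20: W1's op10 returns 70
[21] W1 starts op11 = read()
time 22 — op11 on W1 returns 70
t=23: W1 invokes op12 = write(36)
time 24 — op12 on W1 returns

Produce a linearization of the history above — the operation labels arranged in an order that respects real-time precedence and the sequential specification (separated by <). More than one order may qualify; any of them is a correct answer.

op2 < op1 < op4 < op3 < op5 < op6 < op7 < op8 < op9 < op10 < op11 < op12

after step 1 (op2 write(80)): value 80
after step 2 (op1 write(94)): value 94
after step 3 (op4 read() → 94): value 94
after step 4 (op3 write(35)): value 35
after step 5 (op5 write(95)): value 95
after step 6 (op6 write(69)): value 69
after step 7 (op7 write(13)): value 13
after step 8 (op8 write(76)): value 76
after step 9 (op9 write(70)): value 70
after step 10 (op10 read() → 70): value 70
after step 11 (op11 read() → 70): value 70
after step 12 (op12 write(36)): value 36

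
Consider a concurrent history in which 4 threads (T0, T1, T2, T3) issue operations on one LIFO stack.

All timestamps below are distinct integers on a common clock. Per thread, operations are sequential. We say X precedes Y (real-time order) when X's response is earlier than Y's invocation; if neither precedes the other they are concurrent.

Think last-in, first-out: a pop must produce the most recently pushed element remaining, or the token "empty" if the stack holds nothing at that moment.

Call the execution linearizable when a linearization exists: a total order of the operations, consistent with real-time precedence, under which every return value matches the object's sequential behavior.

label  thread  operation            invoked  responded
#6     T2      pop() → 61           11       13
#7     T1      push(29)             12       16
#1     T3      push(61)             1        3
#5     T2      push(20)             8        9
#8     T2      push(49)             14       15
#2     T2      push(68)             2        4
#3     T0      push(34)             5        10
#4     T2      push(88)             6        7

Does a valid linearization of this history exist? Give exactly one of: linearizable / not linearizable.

not linearizable

events 1..12 are fine; event 13 — the response of #6 at time 13 — makes the prefix non-linearizable
every one of the 6 real-time-consistent orders over 6 completed LIFO stack ops fails the sequential spec
including or dropping the 1 pending operation (#7) in any combination fails
e.g. #1, #2, #3, #4, #5, #6 (pending dropped): illegal at step 6, since #6 pop() → 61 cannot apply there
e.g. #1, #2, #4, #3, #5, #6 (pending dropped): illegal at step 6, since #6 pop() → 61 cannot apply there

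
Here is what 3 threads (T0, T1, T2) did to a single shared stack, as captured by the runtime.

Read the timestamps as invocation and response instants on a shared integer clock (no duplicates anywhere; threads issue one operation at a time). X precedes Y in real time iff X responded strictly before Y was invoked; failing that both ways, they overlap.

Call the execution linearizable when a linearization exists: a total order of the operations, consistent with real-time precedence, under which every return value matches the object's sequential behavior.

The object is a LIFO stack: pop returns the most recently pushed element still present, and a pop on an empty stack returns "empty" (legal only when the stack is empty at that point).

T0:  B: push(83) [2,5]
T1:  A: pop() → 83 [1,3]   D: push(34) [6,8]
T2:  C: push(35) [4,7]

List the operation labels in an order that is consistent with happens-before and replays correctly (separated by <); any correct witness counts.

1. B push(83), leaving stack <83>
2. A pop() → 83, leaving stack <>
3. C push(35), leaving stack <35>
4. D push(34), leaving stack <35,34>

B < A < C < D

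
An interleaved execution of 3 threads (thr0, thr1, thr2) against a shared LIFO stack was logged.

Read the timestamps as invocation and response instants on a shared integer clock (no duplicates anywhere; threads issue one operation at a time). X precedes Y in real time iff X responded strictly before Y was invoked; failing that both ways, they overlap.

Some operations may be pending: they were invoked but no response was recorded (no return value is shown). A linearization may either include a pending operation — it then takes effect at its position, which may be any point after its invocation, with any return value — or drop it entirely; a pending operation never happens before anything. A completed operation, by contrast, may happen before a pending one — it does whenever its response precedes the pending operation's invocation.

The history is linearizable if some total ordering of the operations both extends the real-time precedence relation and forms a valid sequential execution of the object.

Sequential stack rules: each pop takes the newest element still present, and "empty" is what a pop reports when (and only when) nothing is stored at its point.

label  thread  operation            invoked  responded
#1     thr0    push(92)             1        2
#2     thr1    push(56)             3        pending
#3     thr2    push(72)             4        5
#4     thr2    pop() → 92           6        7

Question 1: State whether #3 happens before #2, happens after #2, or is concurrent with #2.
#3 spans [4,5], #2 spans [3,…)
the intervals overlap in both directions

concurrent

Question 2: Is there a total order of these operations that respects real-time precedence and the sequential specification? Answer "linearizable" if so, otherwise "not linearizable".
already the first 7 events (up to #4's response at time 7) admit no linearization; the first 6 still do
exhaustive check: the 3 completed LIFO stack ops admit one real-time order; illegal
completion choices over the 1 pending operation (#2) were checked; none helps
one such order, #1, #3, #4 (pending dropped), breaks at step 3 where #4 pop() → 92 is illegal

not linearizable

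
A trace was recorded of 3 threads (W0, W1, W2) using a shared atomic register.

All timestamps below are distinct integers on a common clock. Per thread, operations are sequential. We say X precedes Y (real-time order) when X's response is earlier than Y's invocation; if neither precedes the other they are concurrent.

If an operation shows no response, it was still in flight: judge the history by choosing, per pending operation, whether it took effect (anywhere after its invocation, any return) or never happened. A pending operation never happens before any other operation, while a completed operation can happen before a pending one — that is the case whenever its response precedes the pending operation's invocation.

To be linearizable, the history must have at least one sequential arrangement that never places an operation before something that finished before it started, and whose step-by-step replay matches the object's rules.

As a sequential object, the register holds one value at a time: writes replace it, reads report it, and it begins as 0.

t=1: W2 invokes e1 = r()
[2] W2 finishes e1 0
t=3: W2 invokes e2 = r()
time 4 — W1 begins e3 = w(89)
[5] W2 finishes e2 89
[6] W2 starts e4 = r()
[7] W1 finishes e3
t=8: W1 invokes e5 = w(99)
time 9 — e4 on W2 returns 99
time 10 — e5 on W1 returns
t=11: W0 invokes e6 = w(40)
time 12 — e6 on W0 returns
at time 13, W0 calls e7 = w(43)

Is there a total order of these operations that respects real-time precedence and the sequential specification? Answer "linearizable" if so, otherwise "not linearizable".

linearizable

one valid linearization: e1, e3, e2, e5, e4, e6
step 1: e1 r() → 0 — value 0
step 2: e3 w(89) — value 89
step 3: e2 r() → 89 — value 89
step 4: e5 w(99) — value 99
step 5: e4 r() → 99 — value 99
step 6: e6 w(40) — value 40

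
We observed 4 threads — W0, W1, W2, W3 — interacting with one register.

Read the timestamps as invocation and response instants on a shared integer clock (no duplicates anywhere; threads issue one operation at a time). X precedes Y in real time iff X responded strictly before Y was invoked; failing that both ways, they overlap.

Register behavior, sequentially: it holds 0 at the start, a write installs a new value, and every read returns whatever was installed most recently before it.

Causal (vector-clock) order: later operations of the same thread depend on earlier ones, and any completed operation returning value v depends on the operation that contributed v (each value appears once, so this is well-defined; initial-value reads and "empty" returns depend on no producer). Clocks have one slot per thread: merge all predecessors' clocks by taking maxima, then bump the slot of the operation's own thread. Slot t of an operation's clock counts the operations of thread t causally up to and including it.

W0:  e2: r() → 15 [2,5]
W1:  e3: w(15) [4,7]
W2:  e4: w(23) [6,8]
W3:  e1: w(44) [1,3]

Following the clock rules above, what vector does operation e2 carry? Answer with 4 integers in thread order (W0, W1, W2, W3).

invoked at 1, e1 has no predecessors; its own W3 bump gives (0, 0, 0, 1)
invoked at 6, e4 has no predecessors; its own W2 bump gives (0, 0, 1, 0)
invoked at 4, e3 has no predecessors; its own W1 bump gives (0, 1, 0, 0)
invoked at 2, e2 merges VC(e3)=(0, 1, 0, 0) and bumps W0's slot → (1, 1, 0, 0)
target: VC(e2) = (1, 1, 0, 0)

(1, 1, 0, 0)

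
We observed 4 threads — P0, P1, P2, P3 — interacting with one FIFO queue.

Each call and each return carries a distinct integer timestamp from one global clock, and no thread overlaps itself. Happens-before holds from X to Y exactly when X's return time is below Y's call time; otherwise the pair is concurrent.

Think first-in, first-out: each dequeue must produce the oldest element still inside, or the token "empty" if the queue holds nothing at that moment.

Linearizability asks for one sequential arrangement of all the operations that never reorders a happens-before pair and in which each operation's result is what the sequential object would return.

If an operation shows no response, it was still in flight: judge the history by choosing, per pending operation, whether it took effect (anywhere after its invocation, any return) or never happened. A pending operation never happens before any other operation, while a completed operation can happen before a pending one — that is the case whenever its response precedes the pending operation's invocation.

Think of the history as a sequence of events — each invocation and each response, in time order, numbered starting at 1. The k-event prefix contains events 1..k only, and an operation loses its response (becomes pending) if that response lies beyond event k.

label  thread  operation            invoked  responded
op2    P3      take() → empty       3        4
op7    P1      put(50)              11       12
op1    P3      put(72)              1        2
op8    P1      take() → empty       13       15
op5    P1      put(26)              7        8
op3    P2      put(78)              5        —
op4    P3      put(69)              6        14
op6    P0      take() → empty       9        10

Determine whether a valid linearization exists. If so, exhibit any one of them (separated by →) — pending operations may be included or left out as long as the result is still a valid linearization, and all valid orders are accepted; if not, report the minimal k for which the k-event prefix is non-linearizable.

not linearizable — minimal violating prefix: 4 events

through event 3 a valid linearization exists; event 4 (op2 responding at time 4) ends that
exactly one order of the 2 completed ops respects real time; the FIFO queue replay fails
e.g. op1, op2: illegal at step 2, since op2 take() → empty cannot apply there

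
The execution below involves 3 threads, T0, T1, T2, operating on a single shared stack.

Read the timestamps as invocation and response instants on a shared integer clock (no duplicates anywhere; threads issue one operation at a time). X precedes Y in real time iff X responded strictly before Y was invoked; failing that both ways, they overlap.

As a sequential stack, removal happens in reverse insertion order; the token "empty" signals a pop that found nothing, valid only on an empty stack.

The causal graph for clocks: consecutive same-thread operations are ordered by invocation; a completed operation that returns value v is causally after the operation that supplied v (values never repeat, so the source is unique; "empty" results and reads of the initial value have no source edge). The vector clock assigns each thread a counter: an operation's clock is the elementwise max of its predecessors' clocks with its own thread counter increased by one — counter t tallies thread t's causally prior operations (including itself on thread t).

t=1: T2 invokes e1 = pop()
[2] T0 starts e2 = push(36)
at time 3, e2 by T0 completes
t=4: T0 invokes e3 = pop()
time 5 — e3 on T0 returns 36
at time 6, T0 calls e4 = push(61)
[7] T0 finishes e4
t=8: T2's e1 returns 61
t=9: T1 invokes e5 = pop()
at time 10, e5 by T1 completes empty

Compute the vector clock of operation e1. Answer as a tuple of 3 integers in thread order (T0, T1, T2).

VC(e5, invoked at 9): no causal predecessors; +1 on T1 → (0, 1, 0)
VC(e2, invoked at 2): no causal predecessors; +1 on T0 → (1, 0, 0)
e3 (invocation 4): componentwise max over VC(e2)=(1, 0, 0), +1 at T0, giving (2, 0, 0)
e4 (invocation 6): componentwise max over VC(e3)=(2, 0, 0), +1 at T0, giving (3, 0, 0)
e1 (invocation 1): componentwise max over VC(e4)=(3, 0, 0), +1 at T2, giving (3, 0, 1)
target: VC(e1) = (3, 0, 1)

(3, 0, 1)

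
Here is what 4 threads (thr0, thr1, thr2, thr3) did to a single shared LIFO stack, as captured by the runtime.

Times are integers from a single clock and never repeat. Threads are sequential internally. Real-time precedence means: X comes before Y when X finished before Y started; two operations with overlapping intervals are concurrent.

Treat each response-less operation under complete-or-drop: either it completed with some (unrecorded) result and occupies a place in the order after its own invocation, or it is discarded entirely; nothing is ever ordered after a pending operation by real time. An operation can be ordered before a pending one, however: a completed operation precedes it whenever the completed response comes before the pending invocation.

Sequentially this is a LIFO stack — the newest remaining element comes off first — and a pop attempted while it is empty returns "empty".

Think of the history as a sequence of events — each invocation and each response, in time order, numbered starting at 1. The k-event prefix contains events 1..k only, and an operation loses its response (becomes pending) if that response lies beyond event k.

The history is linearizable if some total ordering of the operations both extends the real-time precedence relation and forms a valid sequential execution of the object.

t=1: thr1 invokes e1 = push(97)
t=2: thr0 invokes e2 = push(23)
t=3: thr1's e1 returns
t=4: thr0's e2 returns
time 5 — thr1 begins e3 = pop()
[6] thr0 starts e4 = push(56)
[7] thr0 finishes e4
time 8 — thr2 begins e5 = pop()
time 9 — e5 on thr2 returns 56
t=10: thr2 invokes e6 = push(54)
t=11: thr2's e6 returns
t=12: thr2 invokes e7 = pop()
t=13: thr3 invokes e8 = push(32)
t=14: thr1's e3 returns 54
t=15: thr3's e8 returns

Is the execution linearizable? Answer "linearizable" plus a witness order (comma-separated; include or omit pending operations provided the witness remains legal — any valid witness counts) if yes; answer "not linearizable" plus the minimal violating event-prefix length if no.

after step 1 (e1 push(97)): stack <97>
after step 2 (e2 push(23)): stack <97,23>
after step 3 (e4 push(56)): stack <97,23,56>
after step 4 (e5 pop() → 56): stack <97,23>
after step 5 (e6 push(54)): stack <97,23,54>
after step 6 (e3 pop() → 54): stack <97,23>
after step 7 (e7 pop() (pending, included)): stack <97>
after step 8 (e8 push(32)): stack <97,32>

linearizable — witness: e1, e2, e4, e5, e6, e3, e7, e8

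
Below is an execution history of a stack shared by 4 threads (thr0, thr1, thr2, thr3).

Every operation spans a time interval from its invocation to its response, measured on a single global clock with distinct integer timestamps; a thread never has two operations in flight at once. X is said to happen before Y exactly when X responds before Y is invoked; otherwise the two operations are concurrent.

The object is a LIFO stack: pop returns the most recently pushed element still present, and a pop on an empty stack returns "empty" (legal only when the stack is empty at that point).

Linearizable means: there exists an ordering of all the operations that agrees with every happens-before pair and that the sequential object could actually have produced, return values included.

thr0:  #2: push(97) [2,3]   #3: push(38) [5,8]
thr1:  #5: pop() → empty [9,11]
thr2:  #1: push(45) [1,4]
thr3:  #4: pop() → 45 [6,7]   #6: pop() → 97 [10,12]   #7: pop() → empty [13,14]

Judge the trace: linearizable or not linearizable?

the violation lands at event 11, #5's response at time 11: events 1..10 linearize, events 1..11 do not
5 completed operations, 4 real-time-consistent orders — every stack replay fails
include/drop combinations of the 1 pending operation (#6) were all tried; none helps
for example #1, #2, #3, #4, #5 (pending dropped) fails at step 4: #4 pop() → 45 is not legal there
for example #1, #2, #4, #3, #5 (pending dropped) fails at step 3: #4 pop() → 45 is not legal there

not linearizable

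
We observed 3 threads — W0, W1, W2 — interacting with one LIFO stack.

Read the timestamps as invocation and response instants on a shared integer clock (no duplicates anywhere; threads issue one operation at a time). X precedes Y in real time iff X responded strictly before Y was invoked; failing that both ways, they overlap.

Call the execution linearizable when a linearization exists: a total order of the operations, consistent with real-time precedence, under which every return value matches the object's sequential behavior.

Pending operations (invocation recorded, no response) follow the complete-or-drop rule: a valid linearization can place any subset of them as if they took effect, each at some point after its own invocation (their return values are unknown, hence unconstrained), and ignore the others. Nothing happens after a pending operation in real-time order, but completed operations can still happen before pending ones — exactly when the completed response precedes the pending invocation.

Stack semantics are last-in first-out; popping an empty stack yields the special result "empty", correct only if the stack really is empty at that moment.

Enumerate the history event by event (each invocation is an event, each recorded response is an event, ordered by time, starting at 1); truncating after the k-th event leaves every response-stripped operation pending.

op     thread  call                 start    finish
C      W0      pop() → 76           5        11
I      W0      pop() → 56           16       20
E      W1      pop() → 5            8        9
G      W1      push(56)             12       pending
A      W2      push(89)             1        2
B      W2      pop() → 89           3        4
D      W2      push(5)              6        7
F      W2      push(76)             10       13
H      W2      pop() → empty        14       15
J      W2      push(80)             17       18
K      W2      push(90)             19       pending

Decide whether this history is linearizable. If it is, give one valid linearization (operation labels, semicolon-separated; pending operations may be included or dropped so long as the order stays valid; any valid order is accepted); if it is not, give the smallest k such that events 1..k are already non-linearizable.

linearizable — witness: A; B; D; E; F; C; H; G; I; J

1. A push(89), leaving stack <89>
2. B pop() → 89, leaving stack <>
3. D push(5), leaving stack <5>
4. E pop() → 5, leaving stack <>
5. F push(76), leaving stack <76>
6. C pop() → 76, leaving stack <>
7. H pop() → empty, leaving stack <>
8. G push(56) (pending, included), leaving stack <56>
9. I pop() → 56, leaving stack <>
10. J push(80), leaving stack <80>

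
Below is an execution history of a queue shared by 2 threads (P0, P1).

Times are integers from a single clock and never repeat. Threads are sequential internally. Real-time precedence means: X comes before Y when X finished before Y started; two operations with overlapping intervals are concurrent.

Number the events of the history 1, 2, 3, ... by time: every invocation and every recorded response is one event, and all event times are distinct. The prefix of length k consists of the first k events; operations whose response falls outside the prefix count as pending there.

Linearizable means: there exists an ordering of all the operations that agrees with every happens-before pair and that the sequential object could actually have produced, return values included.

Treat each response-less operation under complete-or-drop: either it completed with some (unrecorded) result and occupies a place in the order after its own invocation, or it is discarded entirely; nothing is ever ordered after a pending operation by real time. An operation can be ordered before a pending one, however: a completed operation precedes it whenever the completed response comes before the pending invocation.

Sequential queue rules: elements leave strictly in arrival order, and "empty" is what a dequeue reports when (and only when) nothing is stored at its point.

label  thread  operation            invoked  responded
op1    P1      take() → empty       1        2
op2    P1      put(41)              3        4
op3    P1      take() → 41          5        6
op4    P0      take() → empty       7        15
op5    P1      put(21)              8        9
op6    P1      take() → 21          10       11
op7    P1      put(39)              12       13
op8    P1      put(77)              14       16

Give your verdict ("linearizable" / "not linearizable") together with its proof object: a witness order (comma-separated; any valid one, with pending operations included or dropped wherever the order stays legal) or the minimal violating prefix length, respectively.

after step 1 (op1 take() → empty): queue <>
after step 2 (op2 put(41)): queue <41>
after step 3 (op3 take() → 41): queue <>
after step 4 (op4 take() → empty): queue <>
after step 5 (op5 put(21)): queue <21>
after step 6 (op6 take() → 21): queue <>
after step 7 (op7 put(39)): queue <39>
after step 8 (op8 put(77)): queue <39,77>

linearizable — witness: op1, op2, op3, op4, op5, op6, op7, op8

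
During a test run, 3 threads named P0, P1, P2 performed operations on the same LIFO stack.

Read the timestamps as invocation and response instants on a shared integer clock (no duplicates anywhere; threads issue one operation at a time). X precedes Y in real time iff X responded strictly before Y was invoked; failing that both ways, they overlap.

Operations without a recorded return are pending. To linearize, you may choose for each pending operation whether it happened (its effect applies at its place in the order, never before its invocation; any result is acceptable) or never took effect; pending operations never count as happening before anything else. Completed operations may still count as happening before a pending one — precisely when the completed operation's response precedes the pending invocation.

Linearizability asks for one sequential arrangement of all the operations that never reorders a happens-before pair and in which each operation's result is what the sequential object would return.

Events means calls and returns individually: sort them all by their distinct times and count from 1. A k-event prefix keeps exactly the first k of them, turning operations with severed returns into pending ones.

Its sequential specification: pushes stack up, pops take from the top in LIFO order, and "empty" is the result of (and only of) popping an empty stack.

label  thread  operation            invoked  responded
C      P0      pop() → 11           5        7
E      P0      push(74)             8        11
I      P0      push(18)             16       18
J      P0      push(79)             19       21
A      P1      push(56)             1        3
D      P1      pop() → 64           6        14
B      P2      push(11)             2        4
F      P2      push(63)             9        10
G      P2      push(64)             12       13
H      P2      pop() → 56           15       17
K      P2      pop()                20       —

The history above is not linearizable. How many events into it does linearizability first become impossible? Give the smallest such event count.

one valid order for events 1..16 is A, B, C, E, F, G, D:
step 1: A push(56) — stack <56>
step 2: B push(11) — stack <56,11>
step 3: C pop() → 11 — stack <56>
step 4: E push(74) — stack <56,74>
step 5: F push(63) — stack <56,74,63>
step 6: G push(64) — stack <56,74,63,64>
step 7: D pop() → 64 — stack <56,74,63>
once event 17 joins (H's response, time 17), exhaustive search finds no witness
no completion choice of the 1 pending operation (I) rescues it — every subset was tried
for example A, B, C, D, E, F, G, H (pending dropped) fails at step 4: D pop() → 64 is not legal there
for example A, B, C, D, F, E, G, H (pending dropped) fails at step 4: D pop() → 64 is not legal there

17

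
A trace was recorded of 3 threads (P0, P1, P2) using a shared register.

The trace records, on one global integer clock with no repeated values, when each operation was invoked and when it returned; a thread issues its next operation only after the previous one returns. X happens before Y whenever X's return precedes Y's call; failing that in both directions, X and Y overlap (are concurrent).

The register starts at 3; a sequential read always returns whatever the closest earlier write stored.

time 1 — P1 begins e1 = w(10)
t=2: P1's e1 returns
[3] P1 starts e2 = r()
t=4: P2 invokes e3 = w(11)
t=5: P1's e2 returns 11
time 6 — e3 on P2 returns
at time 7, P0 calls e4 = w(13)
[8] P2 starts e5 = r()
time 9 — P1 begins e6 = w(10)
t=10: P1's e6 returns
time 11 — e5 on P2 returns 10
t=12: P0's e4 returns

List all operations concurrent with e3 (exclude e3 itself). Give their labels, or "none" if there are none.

e3 spans [4,6]: anything still running between times 4 and 6 counts as concurrent
e1 [1,2]: before
e2 [3,5]: concurrent
e4 [7,12]: after
e5 [8,11]: after
e6 [9,10]: after

e2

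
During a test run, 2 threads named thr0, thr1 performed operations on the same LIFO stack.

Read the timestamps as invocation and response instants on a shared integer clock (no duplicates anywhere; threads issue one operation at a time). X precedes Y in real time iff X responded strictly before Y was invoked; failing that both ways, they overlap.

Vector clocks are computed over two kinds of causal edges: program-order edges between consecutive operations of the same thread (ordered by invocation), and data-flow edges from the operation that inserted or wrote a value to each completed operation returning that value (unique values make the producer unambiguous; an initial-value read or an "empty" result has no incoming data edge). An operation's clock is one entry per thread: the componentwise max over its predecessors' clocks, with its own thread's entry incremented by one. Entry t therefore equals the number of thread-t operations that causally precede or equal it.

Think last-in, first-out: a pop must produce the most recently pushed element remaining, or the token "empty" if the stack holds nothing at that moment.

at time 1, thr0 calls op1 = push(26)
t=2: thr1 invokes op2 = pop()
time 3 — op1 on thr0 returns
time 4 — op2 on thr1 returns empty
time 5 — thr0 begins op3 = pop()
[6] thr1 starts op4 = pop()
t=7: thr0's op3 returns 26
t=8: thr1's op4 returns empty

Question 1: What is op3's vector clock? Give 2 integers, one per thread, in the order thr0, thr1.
(2, 0)

op2 (invocation 2): nothing precedes it; thr1's component alone gives (0, 1)
op1 (invocation 1): nothing precedes it; thr0's component alone gives (1, 0)
op4, invoked 6, takes VC(op2)=(0, 1) under max, adds 1 for thr1 → (0, 2)
op3, invoked 5, takes VC(op1)=(1, 0) under max, adds 1 for thr0 → (2, 0)
target: VC(op3) = (2, 0)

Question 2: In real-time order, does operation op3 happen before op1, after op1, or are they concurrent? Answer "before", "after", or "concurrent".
after

op3 spans [5,7], op1 spans [1,3]
resp(op1)=3 < inv(op3)=5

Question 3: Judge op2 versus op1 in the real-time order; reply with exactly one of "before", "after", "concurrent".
concurrent

op2 spans [2,4], op1 spans [1,3]
the intervals overlap in both directions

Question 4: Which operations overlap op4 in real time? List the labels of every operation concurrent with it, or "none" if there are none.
op3

op4 spans [6,8]; an op avoiding the whole window 6..8 is ordered, any other is concurrent
op1 [1,3]: before
op2 [2,4]: before
op3 [5,7]: concurrent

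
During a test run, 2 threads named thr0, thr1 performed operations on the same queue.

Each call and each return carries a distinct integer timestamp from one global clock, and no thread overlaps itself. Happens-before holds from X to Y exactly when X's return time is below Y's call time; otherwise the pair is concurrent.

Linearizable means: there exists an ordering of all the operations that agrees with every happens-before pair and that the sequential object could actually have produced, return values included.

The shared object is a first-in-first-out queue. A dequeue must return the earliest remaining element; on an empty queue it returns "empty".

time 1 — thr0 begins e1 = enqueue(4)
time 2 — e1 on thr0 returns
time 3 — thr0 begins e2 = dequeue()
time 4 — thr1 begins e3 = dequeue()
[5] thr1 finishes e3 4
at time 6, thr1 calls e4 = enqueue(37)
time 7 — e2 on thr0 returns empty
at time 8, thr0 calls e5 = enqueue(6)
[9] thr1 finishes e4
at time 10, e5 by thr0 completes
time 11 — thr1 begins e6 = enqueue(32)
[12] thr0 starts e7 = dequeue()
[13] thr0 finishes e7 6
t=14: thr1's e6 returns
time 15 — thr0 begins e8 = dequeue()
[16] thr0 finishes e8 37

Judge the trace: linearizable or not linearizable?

one valid linearization: e1, e3, e2, e5, e4, e6, e7, e8
after step 1 (e1 enqueue(4)): queue <4>
after step 2 (e3 dequeue() → 4): queue <>
after step 3 (e2 dequeue() → empty): queue <>
after step 4 (e5 enqueue(6)): queue <6>
after step 5 (e4 enqueue(37)): queue <6,37>
after step 6 (e6 enqueue(32)): queue <6,37,32>
after step 7 (e7 dequeue() → 6): queue <37,32>
after step 8 (e8 dequeue() → 37): queue <32>

linearizable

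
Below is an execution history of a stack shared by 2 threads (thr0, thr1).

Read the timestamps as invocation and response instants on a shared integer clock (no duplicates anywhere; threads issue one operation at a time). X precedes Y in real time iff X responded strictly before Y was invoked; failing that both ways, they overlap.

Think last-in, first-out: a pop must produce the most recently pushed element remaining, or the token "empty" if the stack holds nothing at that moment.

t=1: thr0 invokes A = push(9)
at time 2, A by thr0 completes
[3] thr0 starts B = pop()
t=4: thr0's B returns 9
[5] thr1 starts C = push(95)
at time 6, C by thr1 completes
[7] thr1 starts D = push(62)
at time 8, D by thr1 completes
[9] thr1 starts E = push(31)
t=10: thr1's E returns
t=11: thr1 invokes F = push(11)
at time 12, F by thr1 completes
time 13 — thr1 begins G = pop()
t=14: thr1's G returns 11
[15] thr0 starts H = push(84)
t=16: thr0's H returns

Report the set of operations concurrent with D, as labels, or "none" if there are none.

overlap test against D [7,8]: concurrent iff the interval meets 7..8
A [1,2]: before
B [3,4]: before
C [5,6]: before
E [9,10]: after
F [11,12]: after
G [13,14]: after
H [15,16]: after

none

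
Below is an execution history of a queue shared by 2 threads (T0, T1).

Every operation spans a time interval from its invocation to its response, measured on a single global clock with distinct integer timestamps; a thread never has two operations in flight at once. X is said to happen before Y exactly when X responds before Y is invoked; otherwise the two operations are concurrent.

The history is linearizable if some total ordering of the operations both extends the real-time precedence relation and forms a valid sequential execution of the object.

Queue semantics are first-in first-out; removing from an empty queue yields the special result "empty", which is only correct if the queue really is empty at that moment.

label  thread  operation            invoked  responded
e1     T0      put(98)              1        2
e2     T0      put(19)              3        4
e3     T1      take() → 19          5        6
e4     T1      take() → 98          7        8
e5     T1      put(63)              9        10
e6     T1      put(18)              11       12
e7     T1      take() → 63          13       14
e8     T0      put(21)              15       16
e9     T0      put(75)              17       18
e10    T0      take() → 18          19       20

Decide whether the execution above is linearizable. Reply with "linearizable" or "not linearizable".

through event 5 a valid linearization exists; event 6 (e3 responding at time 6) ends that
exactly one order of the 3 completed ops respects real time; the queue replay fails
e.g. e1, e2, e3: illegal at step 3, since e3 take() → 19 cannot apply there

not linearizable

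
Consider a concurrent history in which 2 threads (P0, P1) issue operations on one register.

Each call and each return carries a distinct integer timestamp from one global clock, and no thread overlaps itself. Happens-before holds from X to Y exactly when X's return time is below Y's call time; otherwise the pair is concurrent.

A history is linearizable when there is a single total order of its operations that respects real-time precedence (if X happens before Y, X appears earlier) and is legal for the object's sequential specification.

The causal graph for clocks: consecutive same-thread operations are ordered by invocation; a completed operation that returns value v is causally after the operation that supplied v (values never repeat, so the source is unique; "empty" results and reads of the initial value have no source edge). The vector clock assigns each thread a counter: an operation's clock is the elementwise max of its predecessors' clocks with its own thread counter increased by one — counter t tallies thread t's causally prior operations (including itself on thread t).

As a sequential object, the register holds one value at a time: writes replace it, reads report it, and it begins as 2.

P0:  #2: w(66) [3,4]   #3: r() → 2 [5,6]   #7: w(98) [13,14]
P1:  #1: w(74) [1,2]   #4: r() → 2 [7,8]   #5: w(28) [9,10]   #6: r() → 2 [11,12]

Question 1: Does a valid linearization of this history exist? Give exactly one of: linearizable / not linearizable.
not linearizable

through event 5 a valid linearization exists; event 6 (#3 responding at time 6) ends that
the sole real-time-consistent order of 3 completed operations fails the register replay
one such order, #1, #2, #3, breaks at step 3 where #3 r() → 2 is illegal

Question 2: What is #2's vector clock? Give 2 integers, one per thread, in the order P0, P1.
(1, 0)

#1 (invocation 1): nothing precedes it; P1's component alone gives (0, 1)
#2 (invocation 3): nothing precedes it; P0's component alone gives (1, 0)
VC(#4, invoked at 7): max of VC(#1)=(0, 1), then +1 on thread P1 → (0, 2)
VC(#3, invoked at 5): max of VC(#2)=(1, 0), then +1 on thread P0 → (2, 0)
VC(#5, invoked at 9): max of VC(#4)=(0, 2), then +1 on thread P1 → (0, 3)
VC(#7, invoked at 13): max of VC(#3)=(2, 0), then +1 on thread P0 → (3, 0)
VC(#6, invoked at 11): max of VC(#5)=(0, 3), then +1 on thread P1 → (0, 4)
target: VC(#2) = (1, 0)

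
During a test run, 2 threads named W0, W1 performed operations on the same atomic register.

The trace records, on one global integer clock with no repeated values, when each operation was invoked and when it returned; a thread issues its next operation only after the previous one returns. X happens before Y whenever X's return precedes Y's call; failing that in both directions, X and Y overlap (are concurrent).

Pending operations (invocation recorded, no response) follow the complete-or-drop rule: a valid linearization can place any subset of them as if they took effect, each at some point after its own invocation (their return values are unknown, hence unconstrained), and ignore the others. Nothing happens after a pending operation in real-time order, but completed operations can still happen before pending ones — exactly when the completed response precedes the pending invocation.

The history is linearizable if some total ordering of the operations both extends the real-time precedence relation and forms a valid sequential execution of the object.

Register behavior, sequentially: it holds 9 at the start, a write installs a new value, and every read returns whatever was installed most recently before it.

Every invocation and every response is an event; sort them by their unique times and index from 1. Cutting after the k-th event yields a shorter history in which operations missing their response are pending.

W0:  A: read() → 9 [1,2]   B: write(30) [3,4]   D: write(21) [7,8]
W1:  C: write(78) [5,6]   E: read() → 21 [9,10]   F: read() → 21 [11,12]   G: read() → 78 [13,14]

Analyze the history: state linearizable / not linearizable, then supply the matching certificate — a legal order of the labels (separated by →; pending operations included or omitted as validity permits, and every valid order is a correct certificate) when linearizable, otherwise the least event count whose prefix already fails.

not linearizable — minimal violating prefix: 14 events

cut after 13 events: linearizable; cut after 14 events (G responds, time 14): not linearizable
a single order respects real time; the 7 completed atomic register operations fail replay along it
one such order, A, B, C, D, E, F, G, breaks at step 7 where G read() → 78 is illegal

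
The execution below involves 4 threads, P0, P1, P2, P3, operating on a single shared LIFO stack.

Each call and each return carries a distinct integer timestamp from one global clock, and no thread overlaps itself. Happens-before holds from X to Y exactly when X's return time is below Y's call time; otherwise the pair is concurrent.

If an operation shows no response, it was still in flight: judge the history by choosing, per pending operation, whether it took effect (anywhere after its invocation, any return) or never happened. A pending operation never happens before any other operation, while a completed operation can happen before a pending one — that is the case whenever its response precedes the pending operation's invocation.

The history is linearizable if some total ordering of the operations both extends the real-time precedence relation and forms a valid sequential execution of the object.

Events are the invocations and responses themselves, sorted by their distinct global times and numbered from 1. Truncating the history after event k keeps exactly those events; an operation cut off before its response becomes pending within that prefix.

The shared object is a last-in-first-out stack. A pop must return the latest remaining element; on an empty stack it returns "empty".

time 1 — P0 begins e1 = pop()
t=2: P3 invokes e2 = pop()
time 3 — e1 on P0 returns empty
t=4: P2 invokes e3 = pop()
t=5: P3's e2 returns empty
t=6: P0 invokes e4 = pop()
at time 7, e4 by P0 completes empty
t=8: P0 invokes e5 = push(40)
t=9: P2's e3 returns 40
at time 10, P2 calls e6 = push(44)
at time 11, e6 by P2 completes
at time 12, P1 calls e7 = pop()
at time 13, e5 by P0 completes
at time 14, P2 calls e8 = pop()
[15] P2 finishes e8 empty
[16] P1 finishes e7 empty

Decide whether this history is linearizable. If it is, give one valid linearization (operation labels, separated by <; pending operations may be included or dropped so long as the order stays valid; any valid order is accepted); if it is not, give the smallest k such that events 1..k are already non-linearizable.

not linearizable — minimal violating prefix: 16 events

already the first 16 events (up to e7's response at time 16) admit no linearization; the first 15 still do
8 completed operations, 29 real-time-consistent orders — every LIFO stack replay fails
for example e1, e2, e3, e4, e5, e6, e7, e8 fails at step 3: e3 pop() → 40 is not legal there
for example e1, e2, e3, e4, e5, e6, e8, e7 fails at step 3: e3 pop() → 40 is not legal there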